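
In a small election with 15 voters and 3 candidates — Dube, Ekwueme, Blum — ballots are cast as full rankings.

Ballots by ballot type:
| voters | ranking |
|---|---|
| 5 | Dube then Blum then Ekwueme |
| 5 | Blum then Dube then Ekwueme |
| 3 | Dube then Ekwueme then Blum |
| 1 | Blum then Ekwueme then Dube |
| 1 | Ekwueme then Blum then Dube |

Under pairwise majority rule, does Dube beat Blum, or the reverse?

Dube

Ballots ranking Dube above Blum: 5 + 3 = 8.
Ballots ranking Blum above Dube: 15 − 8 = 7.
Dube wins the head-to-head 8–7.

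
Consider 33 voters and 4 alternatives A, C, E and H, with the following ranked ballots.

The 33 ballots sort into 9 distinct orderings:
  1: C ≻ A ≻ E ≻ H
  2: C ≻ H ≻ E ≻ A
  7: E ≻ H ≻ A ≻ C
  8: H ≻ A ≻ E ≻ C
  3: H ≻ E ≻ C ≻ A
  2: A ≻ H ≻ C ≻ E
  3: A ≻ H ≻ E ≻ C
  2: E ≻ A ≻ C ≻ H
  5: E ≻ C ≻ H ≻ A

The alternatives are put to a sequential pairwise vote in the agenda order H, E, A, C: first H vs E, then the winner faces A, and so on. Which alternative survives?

H

Round 1: H vs E — 18–15, H advances.
Round 2: H vs A — 25–8, H advances.
Round 3: H vs C — 23–10, H advances.
The agenda winner is H.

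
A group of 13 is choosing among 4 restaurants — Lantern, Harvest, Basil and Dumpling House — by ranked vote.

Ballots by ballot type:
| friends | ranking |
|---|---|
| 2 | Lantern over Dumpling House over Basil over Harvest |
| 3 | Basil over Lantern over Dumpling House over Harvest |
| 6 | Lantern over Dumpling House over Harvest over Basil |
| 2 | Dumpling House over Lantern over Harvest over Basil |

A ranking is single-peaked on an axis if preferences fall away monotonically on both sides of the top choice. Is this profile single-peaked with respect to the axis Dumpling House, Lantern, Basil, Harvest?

Axis positions: Dumpling House=1, Lantern=2, Basil=3, Harvest=4.
Ballot type 1 (peak Lantern at position 2): ranking walks positions 2-1-3-4, expanding outward from the peak — single-peaked.
Ballot type 2 (peak Basil at position 3): ranking walks positions 3-2-1-4, expanding outward from the peak — single-peaked.
Ballot type 3: ranking walks positions 2-1-4-3; Harvest is ranked above Basil even though Basil lies between Harvest and the peak Lantern on the axis — preferences dip and rise again. Not single-peaked.
Ballot type 4: ranking walks positions 1-2-4-3; Harvest is ranked above Basil even though Basil lies between Harvest and the peak Dumpling House on the axis — preferences dip and rise again. Not single-peaked.
Ballot type 3 violates single-peakedness, so the profile is not single-peaked on this axis.

no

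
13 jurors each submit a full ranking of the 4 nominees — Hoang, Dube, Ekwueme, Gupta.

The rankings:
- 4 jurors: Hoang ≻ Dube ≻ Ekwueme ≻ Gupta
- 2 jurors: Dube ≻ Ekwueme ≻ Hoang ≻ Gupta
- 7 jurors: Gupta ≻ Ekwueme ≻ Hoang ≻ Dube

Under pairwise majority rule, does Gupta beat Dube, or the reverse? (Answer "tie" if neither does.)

Ballots ranking Gupta above Dube: 7.
Ballots ranking Dube above Gupta: 13 − 7 = 6.
Gupta wins the head-to-head 7–6.

Gupta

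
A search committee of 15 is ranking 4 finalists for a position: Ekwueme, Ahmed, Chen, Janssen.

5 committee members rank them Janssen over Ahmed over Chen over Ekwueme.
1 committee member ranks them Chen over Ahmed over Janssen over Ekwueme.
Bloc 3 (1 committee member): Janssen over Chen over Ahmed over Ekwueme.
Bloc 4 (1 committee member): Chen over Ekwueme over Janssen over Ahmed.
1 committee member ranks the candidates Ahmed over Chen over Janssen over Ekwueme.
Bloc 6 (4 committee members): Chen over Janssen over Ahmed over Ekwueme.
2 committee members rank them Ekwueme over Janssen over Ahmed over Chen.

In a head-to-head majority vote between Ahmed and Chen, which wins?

Ballots ranking Ahmed above Chen: 5 + 1 + 2 = 8.
Ballots ranking Chen above Ahmed: 15 − 8 = 7.
Ahmed wins the head-to-head 8–7.

Ahmed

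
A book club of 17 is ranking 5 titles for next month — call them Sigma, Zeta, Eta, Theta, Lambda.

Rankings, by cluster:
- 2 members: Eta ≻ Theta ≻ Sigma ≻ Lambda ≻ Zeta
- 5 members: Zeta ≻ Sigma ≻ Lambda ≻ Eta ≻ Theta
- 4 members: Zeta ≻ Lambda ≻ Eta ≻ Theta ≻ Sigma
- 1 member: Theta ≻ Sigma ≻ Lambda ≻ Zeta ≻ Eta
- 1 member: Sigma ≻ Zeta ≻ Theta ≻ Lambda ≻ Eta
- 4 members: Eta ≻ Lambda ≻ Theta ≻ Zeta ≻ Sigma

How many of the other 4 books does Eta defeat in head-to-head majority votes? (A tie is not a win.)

Eta against each rival (17 members):
Eta vs Sigma: Eta wins 10–7.
Eta vs Zeta: Eta preferred on 2+4 = 6 ballots; Zeta wins 11–6.
Eta vs Theta: Eta, 15–2.
Eta vs Lambda: Lambda, 11–6.
Eta beats Sigma, Theta; loses to Zeta, Lambda — 2 pairwise wins.

2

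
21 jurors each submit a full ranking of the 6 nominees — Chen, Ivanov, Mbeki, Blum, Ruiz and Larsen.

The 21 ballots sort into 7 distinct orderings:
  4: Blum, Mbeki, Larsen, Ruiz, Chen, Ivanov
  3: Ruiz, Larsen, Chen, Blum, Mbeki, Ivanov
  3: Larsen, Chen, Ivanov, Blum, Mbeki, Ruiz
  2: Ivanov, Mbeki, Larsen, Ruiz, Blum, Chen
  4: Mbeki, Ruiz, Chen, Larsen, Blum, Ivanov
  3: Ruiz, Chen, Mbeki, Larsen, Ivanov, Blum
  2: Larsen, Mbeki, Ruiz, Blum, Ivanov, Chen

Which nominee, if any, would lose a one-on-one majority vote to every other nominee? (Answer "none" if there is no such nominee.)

Head-to-head results (21 jurors):
Chen vs Ivanov: Chen is ranked higher on 4+3+3+4+3 = 17 ballots, Ivanov on 4. Chen wins 17–4.
Chen–Mbeki: Mbeki 12–9.
Chen vs Blum: Chen preferred on 3+3+4+3 = 13 ballots; Chen wins 13–8.
Chen–Ruiz: Ruiz 18–3.
Chen vs Larsen: 7 to 14, Larsen.
Ivanov–Mbeki: Mbeki 16–5.
Ivanov–Blum: Blum 13–8.
Ivanov vs Ruiz: Ivanov preferred on 3+2 = 5 ballots; Ruiz wins 16–5.
Ivanov–Larsen: Larsen 19–2.
Mbeki–Blum: Mbeki 11–10.
Mbeki vs Ruiz: 4+3+2+4+2 = 15 for Mbeki, 6 for Ruiz — Mbeki by 15–6.
Mbeki–Larsen: Mbeki 13–8.
Blum vs Ruiz: 4+3 = 7 for Blum, 14 for Ruiz — Ruiz by 14–7.
Blum vs Larsen: Blum is ranked higher on 4 ballots, Larsen on 17. Larsen wins 17–4.
Ruiz vs Larsen: 3+4+3 = 10 for Ruiz, 11 for Larsen — Larsen by 11–10.
Ivanov is beaten in every head-to-head and is the Condorcet loser.

Ivanov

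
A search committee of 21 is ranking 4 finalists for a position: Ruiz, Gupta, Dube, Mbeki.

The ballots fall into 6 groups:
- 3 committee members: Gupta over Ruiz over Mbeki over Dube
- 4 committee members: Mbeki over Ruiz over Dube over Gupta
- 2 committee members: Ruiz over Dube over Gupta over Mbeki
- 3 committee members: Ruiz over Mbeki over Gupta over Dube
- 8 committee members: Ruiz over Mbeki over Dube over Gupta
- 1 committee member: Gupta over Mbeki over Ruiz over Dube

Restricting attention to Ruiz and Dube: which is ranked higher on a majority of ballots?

Ruiz

Ballots ranking Ruiz above Dube: 3 + 4 + 2 + 3 + 8 + 1 = 21.
Ballots ranking Dube above Ruiz: 21 − 21 = 0.
Ruiz wins the head-to-head 21–0.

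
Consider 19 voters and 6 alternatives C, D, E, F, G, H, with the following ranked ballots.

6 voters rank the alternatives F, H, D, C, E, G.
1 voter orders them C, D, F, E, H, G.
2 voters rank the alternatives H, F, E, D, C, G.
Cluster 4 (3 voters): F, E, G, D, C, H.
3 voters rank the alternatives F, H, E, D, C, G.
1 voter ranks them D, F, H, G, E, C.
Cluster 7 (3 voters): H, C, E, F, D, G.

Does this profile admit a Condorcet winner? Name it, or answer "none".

Pairwise majorities:
C vs D: D wins 15–4.
C vs E: 10 to 9, C.
C vs F: 1+3 = 4 for C, 15 for F — F by 15–4.
C vs G: C is ranked higher on 6+1+2+3+3 = 15 ballots, G on 4. C wins 15–4.
C vs H: 1+3 = 4 for C, 15 for H — H by 15–4.
D vs E: D preferred on 6+1+1 = 8 ballots; E wins 11–8.
D vs F: D is ranked higher on 1+1 = 2 ballots, F on 17. F wins 17–2.
D vs G: D wins 16–3.
D vs H: 1+3+1 = 5 for D, 14 for H — H by 14–5.
E vs F: F wins 16–3.
E vs G: 18 to 1, E.
E vs H: 4 to 15, H.
F vs G: F is ranked higher on 19 ballots, G on 0. F wins 19–0.
F vs H: 6+1+3+3+1 = 14 for F, 5 for H — F by 14–5.
G vs H: 3 to 16, H.
F wins every pairwise contest, so F is the Condorcet winner.

F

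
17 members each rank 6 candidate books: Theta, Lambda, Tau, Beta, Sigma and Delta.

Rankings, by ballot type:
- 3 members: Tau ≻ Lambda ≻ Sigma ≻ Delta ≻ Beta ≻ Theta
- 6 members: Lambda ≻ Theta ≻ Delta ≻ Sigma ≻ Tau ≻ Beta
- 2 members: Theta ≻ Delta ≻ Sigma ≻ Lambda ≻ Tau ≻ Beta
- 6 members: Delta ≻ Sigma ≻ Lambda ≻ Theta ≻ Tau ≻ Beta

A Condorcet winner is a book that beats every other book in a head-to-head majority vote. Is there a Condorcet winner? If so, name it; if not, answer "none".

Check each pair by majority over 17 ballots:
Theta–Lambda: Lambda 15–2.
Theta–Tau: Theta 14–3.
Theta vs Beta: Theta wins 14–3.
Theta–Sigma: Sigma 9–8.
Theta vs Delta: Delta, 9–8.
Lambda–Tau: Lambda 14–3.
Lambda–Beta: Lambda 17–0.
Lambda vs Sigma: Lambda, 9–8.
Lambda vs Delta: Lambda, 9–8.
Tau–Beta: Tau 17–0.
Tau–Sigma: Sigma 14–3.
Tau vs Delta: Delta, 14–3.
Beta vs Sigma: Sigma wins 17–0.
Beta vs Delta: Delta wins 17–0.
Sigma–Delta: Delta 14–3.
Lambda wins every pairwise contest, so Lambda is the Condorcet winner.

Lambda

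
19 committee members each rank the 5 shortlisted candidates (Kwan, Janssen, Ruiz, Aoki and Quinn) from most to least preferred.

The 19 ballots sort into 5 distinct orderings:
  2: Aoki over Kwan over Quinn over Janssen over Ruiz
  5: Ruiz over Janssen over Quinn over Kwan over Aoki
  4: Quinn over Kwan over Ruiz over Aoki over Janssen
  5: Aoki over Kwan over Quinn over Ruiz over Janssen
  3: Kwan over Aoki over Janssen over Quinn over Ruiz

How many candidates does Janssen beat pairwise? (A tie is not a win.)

0

Janssen against each rival (19 committee members):
Janssen vs Kwan: Janssen is ranked higher on 5 ballots, Kwan on 14. Kwan wins 14–5.
Janssen vs Ruiz: Ruiz wins 14–5.
Janssen vs Aoki: 5 for Janssen, 14 for Aoki — Aoki by 14–5.
Janssen vs Quinn: Quinn, 11–8.
Janssen beats no one; loses to Kwan, Ruiz, Aoki, Quinn — 0 pairwise wins.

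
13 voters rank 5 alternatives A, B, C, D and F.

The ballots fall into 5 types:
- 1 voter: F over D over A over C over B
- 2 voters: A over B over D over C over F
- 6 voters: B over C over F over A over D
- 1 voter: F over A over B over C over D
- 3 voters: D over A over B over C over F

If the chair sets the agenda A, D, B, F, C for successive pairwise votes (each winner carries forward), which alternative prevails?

C

Round 1: A vs D — 9–4, A advances.
Round 2: A vs B — 7–6, A advances.
Round 3: A vs F — 5–8, F advances.
Round 4: F vs C — 2–11, C advances.
C survives the agenda.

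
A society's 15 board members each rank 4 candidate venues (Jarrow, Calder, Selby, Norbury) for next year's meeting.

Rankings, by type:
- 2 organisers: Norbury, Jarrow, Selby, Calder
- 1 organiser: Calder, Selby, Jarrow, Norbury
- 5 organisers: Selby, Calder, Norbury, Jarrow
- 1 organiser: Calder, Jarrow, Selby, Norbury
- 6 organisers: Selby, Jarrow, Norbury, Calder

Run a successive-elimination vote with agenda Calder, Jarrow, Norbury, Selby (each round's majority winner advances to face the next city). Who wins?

Round 1: Calder vs Jarrow — 7–8, Jarrow advances.
Round 2: Jarrow vs Norbury — 8–7, Jarrow advances.
Round 3: Jarrow vs Selby — 3–12, Selby advances.
The agenda winner is Selby.

Selby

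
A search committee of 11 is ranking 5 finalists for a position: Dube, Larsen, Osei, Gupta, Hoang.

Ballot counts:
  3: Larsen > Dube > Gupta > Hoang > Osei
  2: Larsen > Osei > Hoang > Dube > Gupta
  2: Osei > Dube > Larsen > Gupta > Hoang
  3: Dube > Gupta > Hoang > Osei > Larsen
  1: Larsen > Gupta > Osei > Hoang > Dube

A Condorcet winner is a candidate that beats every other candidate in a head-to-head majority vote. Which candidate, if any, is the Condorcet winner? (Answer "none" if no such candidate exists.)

Larsen

Check each pair by majority over 11 ballots:
Dube–Larsen: Larsen 6–5.
Dube–Osei: Dube 6–5.
Dube vs Gupta: Dube wins 10–1.
Dube vs Hoang: Dube wins 8–3.
Larsen–Osei: Larsen 6–5.
Larsen vs Gupta: Larsen, 8–3.
Larsen–Hoang: Larsen 8–3.
Osei–Gupta: Gupta 7–4.
Osei vs Hoang: Hoang, 6–5.
Gupta–Hoang: Gupta 9–2.
Larsen defeats every rival head-to-head and is the Condorcet winner.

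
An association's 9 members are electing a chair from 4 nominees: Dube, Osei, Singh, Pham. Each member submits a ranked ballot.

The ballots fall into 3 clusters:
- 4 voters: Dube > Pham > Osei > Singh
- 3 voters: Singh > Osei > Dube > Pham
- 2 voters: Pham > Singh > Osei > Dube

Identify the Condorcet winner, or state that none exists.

none

Check each pair by majority over 9 ballots:
Dube vs Osei: 4 for Dube, 5 for Osei — Osei by 5–4.
Dube vs Singh: Dube preferred on 4 ballots; Singh wins 5–4.
Dube vs Pham: Dube is ranked higher on 4+3 = 7 ballots, Pham on 2. Dube wins 7–2.
Osei vs Singh: Osei is ranked higher on 4 ballots, Singh on 5. Singh wins 5–4.
Osei vs Pham: Osei preferred on 3 ballots; Pham wins 6–3.
Singh vs Pham: 3 to 6, Pham.
Each candidate drops at least one matchup (Dube loses to Osei; Osei loses to Singh; Singh loses to Pham; Pham loses to Dube); the cycle Dube beats Pham beats Osei beats Dube rules out a Condorcet winner.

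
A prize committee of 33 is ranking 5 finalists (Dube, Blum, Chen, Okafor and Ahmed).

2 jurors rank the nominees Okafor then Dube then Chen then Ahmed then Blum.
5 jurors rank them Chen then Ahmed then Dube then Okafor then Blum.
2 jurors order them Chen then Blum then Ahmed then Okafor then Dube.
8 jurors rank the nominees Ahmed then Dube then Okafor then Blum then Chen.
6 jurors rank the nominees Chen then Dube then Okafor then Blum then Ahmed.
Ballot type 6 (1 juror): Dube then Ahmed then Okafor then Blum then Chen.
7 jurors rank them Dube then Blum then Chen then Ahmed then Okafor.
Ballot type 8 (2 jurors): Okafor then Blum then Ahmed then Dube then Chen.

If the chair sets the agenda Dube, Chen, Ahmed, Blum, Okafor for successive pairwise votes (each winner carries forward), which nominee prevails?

Okafor

Round 1: Dube vs Chen — 20–13, Dube advances.
Round 2: Dube vs Ahmed — 16–17, Ahmed advances.
Round 3: Ahmed vs Blum — 16–17, Blum advances.
Round 4: Blum vs Okafor — 9–24, Okafor advances.
The agenda winner is Okafor.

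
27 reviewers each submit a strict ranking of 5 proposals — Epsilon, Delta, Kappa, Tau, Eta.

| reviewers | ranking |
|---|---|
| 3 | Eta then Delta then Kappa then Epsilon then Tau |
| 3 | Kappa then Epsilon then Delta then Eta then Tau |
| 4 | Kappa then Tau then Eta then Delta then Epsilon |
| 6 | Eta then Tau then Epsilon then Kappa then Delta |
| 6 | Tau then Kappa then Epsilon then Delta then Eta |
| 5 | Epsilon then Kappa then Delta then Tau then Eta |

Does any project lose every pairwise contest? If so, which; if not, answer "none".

Head-to-head results (27 reviewers):
Epsilon vs Delta: Epsilon is ranked higher on 3+6+6+5 = 20 ballots, Delta on 7. Epsilon wins 20–7.
Epsilon vs Kappa: Epsilon is ranked higher on 6+5 = 11 ballots, Kappa on 16. Kappa wins 16–11.
Epsilon vs Tau: Epsilon preferred on 3+3+5 = 11 ballots; Tau wins 16–11.
Epsilon vs Eta: Epsilon, 14–13.
Delta vs Kappa: Delta is ranked higher on 3 ballots, Kappa on 24. Kappa wins 24–3.
Delta–Tau: Tau 16–11.
Delta vs Eta: Delta wins 14–13.
Kappa vs Tau: Kappa preferred on 3+3+4+5 = 15 ballots; Kappa wins 15–12.
Kappa vs Eta: 3+4+6+5 = 18 for Kappa, 9 for Eta — Kappa by 18–9.
Tau–Eta: Tau 15–12.
Only Eta has no wins; Eta is the Condorcet loser.

Eta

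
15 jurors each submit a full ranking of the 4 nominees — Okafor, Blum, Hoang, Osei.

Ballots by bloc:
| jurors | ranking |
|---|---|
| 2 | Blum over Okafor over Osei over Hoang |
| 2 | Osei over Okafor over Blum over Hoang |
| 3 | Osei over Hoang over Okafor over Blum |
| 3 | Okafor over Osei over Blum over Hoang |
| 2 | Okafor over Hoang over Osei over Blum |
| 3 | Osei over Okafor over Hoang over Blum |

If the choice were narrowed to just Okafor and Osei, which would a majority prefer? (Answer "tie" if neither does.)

Ballots ranking Okafor above Osei: 2 + 3 + 2 = 7.
Ballots ranking Osei above Okafor: 15 − 7 = 8.
Osei wins the head-to-head 8–7.

Osei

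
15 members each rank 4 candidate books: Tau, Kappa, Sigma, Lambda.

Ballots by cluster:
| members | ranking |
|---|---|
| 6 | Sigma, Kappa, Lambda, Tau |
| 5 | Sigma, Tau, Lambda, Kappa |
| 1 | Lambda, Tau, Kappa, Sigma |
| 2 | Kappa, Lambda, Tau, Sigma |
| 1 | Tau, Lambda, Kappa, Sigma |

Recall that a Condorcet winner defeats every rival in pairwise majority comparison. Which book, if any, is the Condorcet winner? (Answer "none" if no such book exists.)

Sigma

Pairwise majorities:
Tau vs Kappa: Tau preferred on 5+1+1 = 7 ballots; Kappa wins 8–7.
Tau vs Sigma: 4 to 11, Sigma.
Tau vs Lambda: Tau preferred on 5+1 = 6 ballots; Lambda wins 9–6.
Kappa vs Sigma: Kappa preferred on 1+2+1 = 4 ballots; Sigma wins 11–4.
Kappa vs Lambda: Kappa preferred on 6+2 = 8 ballots; Kappa wins 8–7.
Sigma vs Lambda: 11 to 4, Sigma.
Sigma wins every pairwise contest, so Sigma is the Condorcet winner.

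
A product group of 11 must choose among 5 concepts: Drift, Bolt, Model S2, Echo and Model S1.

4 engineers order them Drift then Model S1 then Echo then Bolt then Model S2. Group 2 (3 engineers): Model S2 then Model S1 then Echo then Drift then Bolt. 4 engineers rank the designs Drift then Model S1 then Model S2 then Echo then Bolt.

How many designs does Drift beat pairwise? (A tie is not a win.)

Drift against each rival (11 engineers):
Drift vs Bolt: Drift is ranked higher on 4+3+4 = 11 ballots, Bolt on 0. Drift wins 11–0.
Drift vs Model S2: 8 to 3, Drift.
Drift–Echo: Drift 8–3.
Drift vs Model S1: Drift is ranked higher on 4+4 = 8 ballots, Model S1 on 3. Drift wins 8–3.
Drift beats Bolt, Model S2, Echo, Model S1 — 4 pairwise wins.

4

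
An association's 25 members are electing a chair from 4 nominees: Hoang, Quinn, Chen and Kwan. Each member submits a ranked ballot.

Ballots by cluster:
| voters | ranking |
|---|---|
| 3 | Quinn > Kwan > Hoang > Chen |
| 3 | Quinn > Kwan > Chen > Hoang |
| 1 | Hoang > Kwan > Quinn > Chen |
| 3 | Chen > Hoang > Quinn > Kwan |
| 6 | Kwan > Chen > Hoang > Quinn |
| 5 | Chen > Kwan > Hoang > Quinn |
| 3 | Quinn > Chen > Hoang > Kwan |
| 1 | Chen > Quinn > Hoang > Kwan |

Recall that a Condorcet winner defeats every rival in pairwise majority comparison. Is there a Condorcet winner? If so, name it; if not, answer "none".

Check each pair by majority over 25 ballots:
Hoang vs Quinn: Hoang is ranked higher on 1+3+6+5 = 15 ballots, Quinn on 10. Hoang wins 15–10.
Hoang vs Chen: Hoang is ranked higher on 3+1 = 4 ballots, Chen on 21. Chen wins 21–4.
Hoang vs Kwan: 8 to 17, Kwan.
Quinn vs Chen: Quinn preferred on 3+3+1+3 = 10 ballots; Chen wins 15–10.
Quinn vs Kwan: 13 to 12, Quinn.
Chen vs Kwan: 12 to 13, Kwan.
Each candidate drops at least one matchup (Hoang loses to Chen; Quinn loses to Hoang; Chen loses to Kwan; Kwan loses to Quinn); the cycle Hoang > Quinn > Kwan > Hoang rules out a Condorcet winner.

none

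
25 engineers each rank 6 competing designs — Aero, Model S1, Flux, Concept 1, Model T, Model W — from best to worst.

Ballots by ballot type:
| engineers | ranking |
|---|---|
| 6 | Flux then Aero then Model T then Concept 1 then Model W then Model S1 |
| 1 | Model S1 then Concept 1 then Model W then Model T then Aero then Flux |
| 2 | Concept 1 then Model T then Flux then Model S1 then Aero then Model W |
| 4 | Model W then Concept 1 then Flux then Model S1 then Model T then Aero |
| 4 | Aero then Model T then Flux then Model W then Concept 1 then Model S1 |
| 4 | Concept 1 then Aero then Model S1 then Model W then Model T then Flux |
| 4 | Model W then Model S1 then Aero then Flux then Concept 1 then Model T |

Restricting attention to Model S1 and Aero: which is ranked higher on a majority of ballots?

Aero

Ballots ranking Model S1 above Aero: 1 + 2 + 4 + 4 = 11.
Ballots ranking Aero above Model S1: 25 − 11 = 14.
Aero wins the head-to-head 14–11.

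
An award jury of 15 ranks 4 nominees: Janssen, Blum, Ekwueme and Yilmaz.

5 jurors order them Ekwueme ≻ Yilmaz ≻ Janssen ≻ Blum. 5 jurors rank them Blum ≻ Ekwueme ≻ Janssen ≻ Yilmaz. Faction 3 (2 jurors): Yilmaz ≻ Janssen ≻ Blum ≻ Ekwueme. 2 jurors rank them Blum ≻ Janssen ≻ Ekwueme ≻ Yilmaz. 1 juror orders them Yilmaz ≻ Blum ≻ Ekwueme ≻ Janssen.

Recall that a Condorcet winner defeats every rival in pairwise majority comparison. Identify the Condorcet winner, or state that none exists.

none

Head-to-head results (15 jurors):
Janssen vs Blum: 7 to 8, Blum.
Janssen vs Ekwueme: Janssen is ranked higher on 2+2 = 4 ballots, Ekwueme on 11. Ekwueme wins 11–4.
Janssen vs Yilmaz: Janssen is ranked higher on 5+2 = 7 ballots, Yilmaz on 8. Yilmaz wins 8–7.
Blum vs Ekwueme: 5+2+2+1 = 10 for Blum, 5 for Ekwueme — Blum by 10–5.
Blum vs Yilmaz: 5+2 = 7 for Blum, 8 for Yilmaz — Yilmaz by 8–7.
Ekwueme vs Yilmaz: 12 to 3, Ekwueme.
Each nominee drops at least one matchup (Janssen loses to Blum; Blum loses to Yilmaz; Ekwueme loses to Blum; Yilmaz loses to Ekwueme); the cycle Blum beats Ekwueme beats Yilmaz beats Blum rules out a Condorcet winner.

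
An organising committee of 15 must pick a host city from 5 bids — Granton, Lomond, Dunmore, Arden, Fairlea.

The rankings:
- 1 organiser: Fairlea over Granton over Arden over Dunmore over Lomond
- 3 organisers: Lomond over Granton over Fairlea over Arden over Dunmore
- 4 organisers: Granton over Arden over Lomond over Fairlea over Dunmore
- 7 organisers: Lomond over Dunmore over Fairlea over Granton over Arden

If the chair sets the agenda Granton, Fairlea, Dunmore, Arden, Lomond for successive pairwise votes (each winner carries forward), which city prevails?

Lomond

Round 1: Granton vs Fairlea — 7–8, Fairlea advances.
Round 2: Fairlea vs Dunmore — 8–7, Fairlea advances.
Round 3: Fairlea vs Arden — 11–4, Fairlea advances.
Round 4: Fairlea vs Lomond — 1–14, Lomond advances.
The agenda winner is Lomond.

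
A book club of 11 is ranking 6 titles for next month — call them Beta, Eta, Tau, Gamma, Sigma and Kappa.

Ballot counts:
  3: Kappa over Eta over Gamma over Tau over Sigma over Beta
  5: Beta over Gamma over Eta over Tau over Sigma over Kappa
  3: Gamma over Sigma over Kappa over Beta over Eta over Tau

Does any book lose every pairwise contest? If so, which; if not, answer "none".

none

Head-to-head results (11 members):
Beta vs Eta: 5+3 = 8 for Beta, 3 for Eta — Beta by 8–3.
Beta vs Tau: 5+3 = 8 for Beta, 3 for Tau — Beta by 8–3.
Beta vs Gamma: Beta is ranked higher on 5 ballots, Gamma on 6. Gamma wins 6–5.
Beta vs Sigma: Sigma wins 6–5.
Beta vs Kappa: Kappa wins 6–5.
Eta vs Tau: 3+5+3 = 11 for Eta, 0 for Tau — Eta by 11–0.
Eta vs Gamma: Eta is ranked higher on 3 ballots, Gamma on 8. Gamma wins 8–3.
Eta vs Sigma: Eta wins 8–3.
Eta vs Kappa: Eta preferred on 5 ballots; Kappa wins 6–5.
Tau vs Gamma: 0 to 11, Gamma.
Tau vs Sigma: 8 to 3, Tau.
Tau vs Kappa: 5 to 6, Kappa.
Gamma vs Sigma: Gamma preferred on 3+5+3 = 11 ballots; Gamma wins 11–0.
Gamma vs Kappa: Gamma is ranked higher on 5+3 = 8 ballots, Kappa on 3. Gamma wins 8–3.
Sigma vs Kappa: 8 to 3, Sigma.
No book is winless: Beta beats Eta; Eta beats Tau; Tau beats Sigma; Gamma beats Beta; Sigma beats Beta; Kappa beats Beta. There is no Condorcet loser.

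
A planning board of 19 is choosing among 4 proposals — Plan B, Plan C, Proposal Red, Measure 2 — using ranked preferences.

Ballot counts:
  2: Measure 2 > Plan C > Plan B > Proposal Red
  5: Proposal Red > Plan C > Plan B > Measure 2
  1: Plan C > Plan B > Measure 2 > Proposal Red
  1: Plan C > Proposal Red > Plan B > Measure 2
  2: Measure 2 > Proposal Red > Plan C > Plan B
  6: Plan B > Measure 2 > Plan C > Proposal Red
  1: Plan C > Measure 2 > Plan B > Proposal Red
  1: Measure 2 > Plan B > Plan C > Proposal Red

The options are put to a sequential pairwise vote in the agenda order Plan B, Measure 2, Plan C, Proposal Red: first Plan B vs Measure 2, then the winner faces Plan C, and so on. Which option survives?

Round 1: Plan B vs Measure 2 — 13–6, Plan B advances.
Round 2: Plan B vs Plan C — 7–12, Plan C advances.
Round 3: Plan C vs Proposal Red — 12–7, Plan C advances.
Plan C survives the agenda.

Plan C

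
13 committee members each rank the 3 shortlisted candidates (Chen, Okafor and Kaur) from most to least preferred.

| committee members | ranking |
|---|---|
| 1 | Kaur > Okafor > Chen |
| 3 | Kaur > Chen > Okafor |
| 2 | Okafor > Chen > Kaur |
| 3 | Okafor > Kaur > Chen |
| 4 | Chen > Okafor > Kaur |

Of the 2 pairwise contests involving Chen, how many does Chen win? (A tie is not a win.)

Chen against each rival (13 committee members):
Chen vs Okafor: Chen, 7–6.
Chen vs Kaur: Chen is ranked higher on 2+4 = 6 ballots, Kaur on 7. Kaur wins 7–6.
Chen beats Okafor; loses to Kaur — 1 pairwise win.

1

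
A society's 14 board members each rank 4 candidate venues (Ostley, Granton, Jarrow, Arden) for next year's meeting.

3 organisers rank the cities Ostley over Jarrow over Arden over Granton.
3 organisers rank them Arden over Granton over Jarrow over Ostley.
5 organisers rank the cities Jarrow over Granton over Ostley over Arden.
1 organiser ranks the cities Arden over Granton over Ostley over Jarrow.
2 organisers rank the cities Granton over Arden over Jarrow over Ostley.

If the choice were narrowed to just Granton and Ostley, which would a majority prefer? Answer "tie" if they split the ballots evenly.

Granton

Ballots ranking Granton above Ostley: 3 + 5 + 1 + 2 = 11.
Ballots ranking Ostley above Granton: 14 − 11 = 3.
Granton wins the head-to-head 11–3.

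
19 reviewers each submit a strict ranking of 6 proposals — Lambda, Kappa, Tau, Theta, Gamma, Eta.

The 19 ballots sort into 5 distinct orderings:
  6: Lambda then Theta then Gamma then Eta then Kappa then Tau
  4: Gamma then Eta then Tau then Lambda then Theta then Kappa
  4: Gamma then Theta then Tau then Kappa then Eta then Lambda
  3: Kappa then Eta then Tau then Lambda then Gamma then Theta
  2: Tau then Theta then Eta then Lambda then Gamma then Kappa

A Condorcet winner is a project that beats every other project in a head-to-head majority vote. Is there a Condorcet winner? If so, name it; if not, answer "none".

Pairwise majorities:
Lambda vs Kappa: Lambda wins 12–7.
Lambda vs Tau: Tau wins 13–6.
Lambda–Theta: Lambda 13–6.
Lambda–Gamma: Lambda 11–8.
Lambda vs Eta: Eta wins 13–6.
Kappa–Tau: Tau 10–9.
Kappa vs Theta: Theta wins 16–3.
Kappa vs Gamma: Gamma, 16–3.
Kappa vs Eta: Eta wins 12–7.
Tau–Theta: Theta 10–9.
Tau–Gamma: Gamma 14–5.
Tau vs Eta: Eta wins 13–6.
Theta vs Gamma: Gamma, 11–8.
Theta vs Eta: Theta wins 12–7.
Gamma–Eta: Gamma 14–5.
Every project loses at least once (Lambda loses to Tau; Kappa loses to Lambda; Tau loses to Theta; Theta loses to Lambda; Gamma loses to Lambda; Eta loses to Theta). The majority relation contains the cycle Lambda → Theta → Tau → Lambda, so there is no Condorcet winner.

none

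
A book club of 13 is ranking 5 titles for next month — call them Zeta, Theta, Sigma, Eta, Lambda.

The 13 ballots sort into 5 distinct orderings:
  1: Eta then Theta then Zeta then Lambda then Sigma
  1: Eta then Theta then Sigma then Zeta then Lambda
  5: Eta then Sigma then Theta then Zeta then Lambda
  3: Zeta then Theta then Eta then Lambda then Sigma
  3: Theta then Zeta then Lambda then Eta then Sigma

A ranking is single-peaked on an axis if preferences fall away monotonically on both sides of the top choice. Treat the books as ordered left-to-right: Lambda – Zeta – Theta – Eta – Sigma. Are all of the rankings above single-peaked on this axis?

yes

Axis positions: Lambda=1, Zeta=2, Theta=3, Eta=4, Sigma=5.
Ballot type 1 (peak Eta at position 4): ranking walks positions 4-3-2-1-5, expanding outward from the peak — single-peaked.
Ballot type 2 (peak Eta at position 4): ranking walks positions 4-3-5-2-1, expanding outward from the peak — single-peaked.
Ballot type 3 (peak Eta at position 4): ranking walks positions 4-5-3-2-1, expanding outward from the peak — single-peaked.
Ballot type 4 (peak Zeta at position 2): ranking walks positions 2-3-4-1-5, expanding outward from the peak — single-peaked.
Ballot type 5 (peak Theta at position 3): ranking walks positions 3-2-1-4-5, expanding outward from the peak — single-peaked.
Every ranking is single-peaked on this axis.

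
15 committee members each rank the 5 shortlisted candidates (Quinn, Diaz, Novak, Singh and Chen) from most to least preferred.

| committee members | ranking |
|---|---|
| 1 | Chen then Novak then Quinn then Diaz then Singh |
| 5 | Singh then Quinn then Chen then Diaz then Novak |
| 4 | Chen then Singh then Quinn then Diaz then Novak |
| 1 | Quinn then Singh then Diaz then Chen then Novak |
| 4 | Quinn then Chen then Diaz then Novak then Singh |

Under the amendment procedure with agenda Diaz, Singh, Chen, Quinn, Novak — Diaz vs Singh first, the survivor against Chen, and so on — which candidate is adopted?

Quinn

Round 1: Diaz vs Singh — 5–10, Singh advances.
Round 2: Singh vs Chen — 6–9, Chen advances.
Round 3: Chen vs Quinn — 5–10, Quinn advances.
Round 4: Quinn vs Novak — 14–1, Quinn advances.
Quinn survives the agenda.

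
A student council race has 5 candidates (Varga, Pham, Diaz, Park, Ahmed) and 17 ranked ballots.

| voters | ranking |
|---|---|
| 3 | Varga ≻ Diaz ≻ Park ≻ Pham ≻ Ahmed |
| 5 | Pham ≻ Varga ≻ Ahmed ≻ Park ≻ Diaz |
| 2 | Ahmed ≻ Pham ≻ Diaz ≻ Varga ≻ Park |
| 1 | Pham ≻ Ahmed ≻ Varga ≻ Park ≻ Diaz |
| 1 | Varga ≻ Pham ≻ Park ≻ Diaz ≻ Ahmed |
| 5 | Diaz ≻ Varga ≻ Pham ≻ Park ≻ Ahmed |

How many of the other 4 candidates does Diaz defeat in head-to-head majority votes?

2

Diaz against each rival (17 voters):
Diaz vs Varga: Varga wins 10–7.
Diaz vs Pham: Diaz is ranked higher on 3+5 = 8 ballots, Pham on 9. Pham wins 9–8.
Diaz vs Park: Diaz preferred on 3+2+5 = 10 ballots; Diaz wins 10–7.
Diaz vs Ahmed: 9 to 8, Diaz.
Diaz beats Park, Ahmed; loses to Varga, Pham — 2 pairwise wins.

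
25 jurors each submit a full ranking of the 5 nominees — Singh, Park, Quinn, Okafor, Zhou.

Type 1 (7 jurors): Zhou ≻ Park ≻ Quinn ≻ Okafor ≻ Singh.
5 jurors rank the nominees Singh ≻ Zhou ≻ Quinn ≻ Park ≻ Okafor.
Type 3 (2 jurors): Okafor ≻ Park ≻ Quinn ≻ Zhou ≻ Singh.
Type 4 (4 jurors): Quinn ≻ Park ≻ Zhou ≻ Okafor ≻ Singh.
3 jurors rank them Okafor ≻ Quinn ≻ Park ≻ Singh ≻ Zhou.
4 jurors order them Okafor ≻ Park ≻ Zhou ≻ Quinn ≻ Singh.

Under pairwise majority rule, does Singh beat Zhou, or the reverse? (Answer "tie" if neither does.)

Zhou

Ballots ranking Singh above Zhou: 5 + 3 = 8.
Ballots ranking Zhou above Singh: 25 − 8 = 17.
Zhou wins the head-to-head 17–8.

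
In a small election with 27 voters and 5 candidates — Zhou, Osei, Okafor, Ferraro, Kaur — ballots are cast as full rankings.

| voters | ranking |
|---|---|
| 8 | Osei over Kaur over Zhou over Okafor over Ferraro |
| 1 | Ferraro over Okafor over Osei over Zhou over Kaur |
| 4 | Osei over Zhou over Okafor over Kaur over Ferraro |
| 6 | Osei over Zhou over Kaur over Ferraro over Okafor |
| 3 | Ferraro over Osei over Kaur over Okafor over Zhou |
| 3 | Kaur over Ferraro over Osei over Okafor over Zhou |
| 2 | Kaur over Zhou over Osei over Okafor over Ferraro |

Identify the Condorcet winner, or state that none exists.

Pairwise majorities:
Zhou vs Osei: Zhou is ranked higher on 2 ballots, Osei on 25. Osei wins 25–2.
Zhou vs Okafor: 20 to 7, Zhou.
Zhou vs Ferraro: Zhou preferred on 8+4+6+2 = 20 ballots; Zhou wins 20–7.
Zhou vs Kaur: 11 to 16, Kaur.
Osei vs Okafor: Osei preferred on 8+4+6+3+3+2 = 26 ballots; Osei wins 26–1.
Osei vs Ferraro: Osei is ranked higher on 8+4+6+2 = 20 ballots, Ferraro on 7. Osei wins 20–7.
Osei vs Kaur: 22 to 5, Osei.
Okafor vs Ferraro: Okafor preferred on 8+4+2 = 14 ballots; Okafor wins 14–13.
Okafor vs Kaur: Okafor is ranked higher on 1+4 = 5 ballots, Kaur on 22. Kaur wins 22–5.
Ferraro vs Kaur: Ferraro preferred on 1+3 = 4 ballots; Kaur wins 23–4.
Osei defeats every rival head-to-head and is the Condorcet winner.

Osei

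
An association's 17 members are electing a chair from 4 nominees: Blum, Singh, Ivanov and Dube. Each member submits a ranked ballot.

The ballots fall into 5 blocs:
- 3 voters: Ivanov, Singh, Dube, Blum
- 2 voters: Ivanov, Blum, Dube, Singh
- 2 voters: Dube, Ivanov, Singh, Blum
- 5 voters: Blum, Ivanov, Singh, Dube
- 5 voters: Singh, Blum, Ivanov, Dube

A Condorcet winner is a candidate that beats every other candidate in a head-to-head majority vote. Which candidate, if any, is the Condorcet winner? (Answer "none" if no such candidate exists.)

Head-to-head results (17 voters):
Blum–Singh: Singh 10–7.
Blum vs Ivanov: 5+5 = 10 for Blum, 7 for Ivanov — Blum by 10–7.
Blum vs Dube: Blum preferred on 2+5+5 = 12 ballots; Blum wins 12–5.
Singh vs Ivanov: Singh is ranked higher on 5 ballots, Ivanov on 12. Ivanov wins 12–5.
Singh vs Dube: Singh, 13–4.
Ivanov vs Dube: Ivanov, 15–2.
Every candidate loses at least once (Blum loses to Singh; Singh loses to Ivanov; Ivanov loses to Blum; Dube loses to Blum). The majority relation contains the cycle Blum → Ivanov → Singh → Blum, so there is no Condorcet winner.

none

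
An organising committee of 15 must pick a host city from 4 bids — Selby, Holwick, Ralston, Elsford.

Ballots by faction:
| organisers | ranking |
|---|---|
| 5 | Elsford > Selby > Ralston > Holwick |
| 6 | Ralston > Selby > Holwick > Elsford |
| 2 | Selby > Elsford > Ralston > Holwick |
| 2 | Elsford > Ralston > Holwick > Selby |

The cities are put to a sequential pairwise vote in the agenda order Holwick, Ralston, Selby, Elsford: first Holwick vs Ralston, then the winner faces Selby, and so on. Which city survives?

Round 1: Holwick vs Ralston — 0–15, Ralston advances.
Round 2: Ralston vs Selby — 8–7, Ralston advances.
Round 3: Ralston vs Elsford — 6–9, Elsford advances.
Elsford survives the agenda.

Elsford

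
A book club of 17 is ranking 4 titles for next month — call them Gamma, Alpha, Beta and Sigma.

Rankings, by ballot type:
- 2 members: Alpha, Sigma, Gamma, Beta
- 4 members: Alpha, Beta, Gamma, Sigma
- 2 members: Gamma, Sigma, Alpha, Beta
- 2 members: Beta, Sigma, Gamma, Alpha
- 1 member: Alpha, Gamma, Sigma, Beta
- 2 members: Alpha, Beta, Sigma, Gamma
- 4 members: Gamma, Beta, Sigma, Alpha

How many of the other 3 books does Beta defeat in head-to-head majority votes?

1

Beta against each rival (17 members):
Beta vs Gamma: Gamma, 9–8.
Beta vs Alpha: Beta is ranked higher on 2+4 = 6 ballots, Alpha on 11. Alpha wins 11–6.
Beta vs Sigma: Beta preferred on 4+2+2+4 = 12 ballots; Beta wins 12–5.
Beta beats Sigma; loses to Gamma, Alpha — 1 pairwise win.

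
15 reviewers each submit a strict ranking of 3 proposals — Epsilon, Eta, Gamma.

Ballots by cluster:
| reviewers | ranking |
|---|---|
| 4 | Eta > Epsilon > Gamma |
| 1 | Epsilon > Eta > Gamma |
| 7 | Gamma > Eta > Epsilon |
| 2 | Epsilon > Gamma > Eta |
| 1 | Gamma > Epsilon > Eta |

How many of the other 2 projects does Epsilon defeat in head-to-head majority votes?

Epsilon against each rival (15 reviewers):
Epsilon vs Eta: Eta, 11–4.
Epsilon vs Gamma: Gamma wins 8–7.
Epsilon beats no one; loses to Eta, Gamma — 0 pairwise wins.

0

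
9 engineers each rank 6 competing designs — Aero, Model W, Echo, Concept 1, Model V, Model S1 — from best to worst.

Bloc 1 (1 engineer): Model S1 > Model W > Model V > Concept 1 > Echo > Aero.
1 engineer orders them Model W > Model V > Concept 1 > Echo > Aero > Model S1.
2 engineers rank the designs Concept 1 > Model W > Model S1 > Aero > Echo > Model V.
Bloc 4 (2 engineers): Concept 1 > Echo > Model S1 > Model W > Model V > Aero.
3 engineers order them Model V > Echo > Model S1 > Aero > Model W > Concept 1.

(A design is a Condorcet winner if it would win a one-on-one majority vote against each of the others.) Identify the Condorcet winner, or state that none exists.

none

Pairwise majorities:
Aero vs Model W: Aero preferred on 3 ballots; Model W wins 6–3.
Aero vs Echo: 2 for Aero, 7 for Echo — Echo by 7–2.
Aero vs Concept 1: Aero preferred on 3 ballots; Concept 1 wins 6–3.
Aero vs Model V: Aero is ranked higher on 2 ballots, Model V on 7. Model V wins 7–2.
Aero vs Model S1: Aero preferred on 1 ballot; Model S1 wins 8–1.
Model W vs Echo: Model W preferred on 1+1+2 = 4 ballots; Echo wins 5–4.
Model W vs Concept 1: 5 to 4, Model W.
Model W vs Model V: 1+1+2+2 = 6 for Model W, 3 for Model V — Model W by 6–3.
Model W vs Model S1: 1+2 = 3 for Model W, 6 for Model S1 — Model S1 by 6–3.
Echo vs Concept 1: 3 for Echo, 6 for Concept 1 — Concept 1 by 6–3.
Echo vs Model V: 4 to 5, Model V.
Echo vs Model S1: Echo is ranked higher on 1+2+3 = 6 ballots, Model S1 on 3. Echo wins 6–3.
Concept 1 vs Model V: Concept 1 preferred on 2+2 = 4 ballots; Model V wins 5–4.
Concept 1 vs Model S1: 5 to 4, Concept 1.
Model V vs Model S1: Model V is ranked higher on 1+3 = 4 ballots, Model S1 on 5. Model S1 wins 5–4.
Each design drops at least one matchup (Aero loses to Model W; Model W loses to Echo; Echo loses to Concept 1; Concept 1 loses to Model W; Model V loses to Model W; Model S1 loses to Echo); the cycle Model W > Concept 1 > Echo > Model W rules out a Condorcet winner.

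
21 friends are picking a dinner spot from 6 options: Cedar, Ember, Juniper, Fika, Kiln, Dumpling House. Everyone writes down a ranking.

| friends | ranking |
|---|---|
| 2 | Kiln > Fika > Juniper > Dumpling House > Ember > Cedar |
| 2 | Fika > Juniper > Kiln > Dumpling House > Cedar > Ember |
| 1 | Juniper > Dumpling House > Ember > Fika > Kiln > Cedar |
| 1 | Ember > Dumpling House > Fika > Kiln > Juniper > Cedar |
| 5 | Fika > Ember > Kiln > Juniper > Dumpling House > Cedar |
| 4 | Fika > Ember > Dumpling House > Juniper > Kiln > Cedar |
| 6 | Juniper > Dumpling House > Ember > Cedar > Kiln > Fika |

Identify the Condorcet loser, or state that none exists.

Cedar

Head-to-head results (21 friends):
Cedar vs Ember: 2 for Cedar, 19 for Ember — Ember by 19–2.
Cedar vs Juniper: Cedar is ranked higher on 0 ballots, Juniper on 21. Juniper wins 21–0.
Cedar vs Fika: 6 to 15, Fika.
Cedar vs Kiln: Cedar preferred on 6 ballots; Kiln wins 15–6.
Cedar vs Dumpling House: Dumpling House wins 21–0.
Ember vs Juniper: Ember is ranked higher on 1+5+4 = 10 ballots, Juniper on 11. Juniper wins 11–10.
Ember vs Fika: Ember is ranked higher on 1+1+6 = 8 ballots, Fika on 13. Fika wins 13–8.
Ember vs Kiln: Ember preferred on 1+1+5+4+6 = 17 ballots; Ember wins 17–4.
Ember vs Dumpling House: Ember is ranked higher on 1+5+4 = 10 ballots, Dumpling House on 11. Dumpling House wins 11–10.
Juniper vs Fika: Juniper is ranked higher on 1+6 = 7 ballots, Fika on 14. Fika wins 14–7.
Juniper vs Kiln: 13 to 8, Juniper.
Juniper–Dumpling House: Juniper 16–5.
Fika–Kiln: Fika 13–8.
Fika vs Dumpling House: Fika wins 13–8.
Kiln vs Dumpling House: Kiln preferred on 2+2+5 = 9 ballots; Dumpling House wins 12–9.
Only Cedar has no wins; Cedar is the Condorcet loser.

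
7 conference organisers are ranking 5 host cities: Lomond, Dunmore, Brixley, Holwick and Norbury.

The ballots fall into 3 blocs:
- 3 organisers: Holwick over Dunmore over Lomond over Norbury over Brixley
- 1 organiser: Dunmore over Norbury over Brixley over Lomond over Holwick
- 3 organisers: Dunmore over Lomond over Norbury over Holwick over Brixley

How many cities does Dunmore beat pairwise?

Dunmore against each rival (7 organisers):
Dunmore–Lomond: Dunmore 7–0.
Dunmore vs Brixley: Dunmore is ranked higher on 3+1+3 = 7 ballots, Brixley on 0. Dunmore wins 7–0.
Dunmore–Holwick: Dunmore 4–3.
Dunmore vs Norbury: Dunmore preferred on 3+1+3 = 7 ballots; Dunmore wins 7–0.
Dunmore beats Lomond, Brixley, Holwick, Norbury — 4 pairwise wins.

4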